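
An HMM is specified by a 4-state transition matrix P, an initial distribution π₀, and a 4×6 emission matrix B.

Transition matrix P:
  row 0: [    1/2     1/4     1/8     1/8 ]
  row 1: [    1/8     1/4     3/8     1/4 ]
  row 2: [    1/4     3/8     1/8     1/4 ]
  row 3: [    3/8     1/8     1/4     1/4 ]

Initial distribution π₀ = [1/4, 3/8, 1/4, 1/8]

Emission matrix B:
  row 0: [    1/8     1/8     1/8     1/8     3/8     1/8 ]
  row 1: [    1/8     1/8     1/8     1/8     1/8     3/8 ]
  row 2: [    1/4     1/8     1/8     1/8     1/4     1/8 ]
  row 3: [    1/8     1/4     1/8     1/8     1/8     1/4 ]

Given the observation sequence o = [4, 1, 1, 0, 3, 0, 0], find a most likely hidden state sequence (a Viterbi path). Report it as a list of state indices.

t=0: δ = [9.375e-02, 4.688e-02, 6.250e-02, 1.562e-02]  (obs o_0=4)
t=1: δ = [5.859e-03, 2.930e-03, 2.197e-03, 3.906e-03]  ψ = [0, 0, 1, 2]  (obs o_1=1)
t=2: δ = [3.662e-04, 1.831e-04, 1.373e-04, 2.441e-04]  ψ = [0, 0, 1, 3]  (obs o_2=1)
t=3: δ = [2.289e-05, 1.144e-05, 1.717e-05, 7.629e-06]  ψ = [0, 0, 1, 3]  (obs o_3=0)
t=4: δ = [1.431e-06, 8.047e-07, 5.364e-07, 5.364e-07]  ψ = [0, 2, 1, 2]  (obs o_4=3)
t=5: δ = [8.941e-08, 4.470e-08, 7.544e-08, 2.515e-08]  ψ = [0, 0, 1, 1]  (obs o_5=0)
t=6: δ = [5.588e-09, 3.536e-09, 4.191e-09, 2.357e-09]  ψ = [0, 2, 1, 2]  (obs o_6=0)
backtrack: best end state = 0; path = [0, 0, 0, 0, 0, 0, 0]

path = [0, 0, 0, 0, 0, 0, 0]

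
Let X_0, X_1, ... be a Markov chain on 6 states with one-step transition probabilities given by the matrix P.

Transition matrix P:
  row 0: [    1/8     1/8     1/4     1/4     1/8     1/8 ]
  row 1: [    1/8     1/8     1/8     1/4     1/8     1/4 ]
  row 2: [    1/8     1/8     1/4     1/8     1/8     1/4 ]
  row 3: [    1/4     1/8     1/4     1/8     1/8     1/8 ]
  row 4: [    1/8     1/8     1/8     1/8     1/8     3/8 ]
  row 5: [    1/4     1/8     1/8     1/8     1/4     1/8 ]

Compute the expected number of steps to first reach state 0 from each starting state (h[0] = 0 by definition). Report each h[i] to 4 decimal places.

h = [0.0000, 5.7829, 5.8642, 5.2137, 5.7816, 5.2034]

First-step conditioning: h[0] = 0; for i ≠ 0, h[i] = 1 + Σ_k P[i][k]·h[k].
  h[1] = 1 + 1/8·h[1] + 1/8·h[2] + 1/4·h[3] + 1/8·h[4] + 1/4·h[5]
  h[2] = 1 + 1/8·h[1] + 1/4·h[2] + 1/8·h[3] + 1/8·h[4] + 1/4·h[5]
  h[3] = 1 + 1/8·h[1] + 1/4·h[2] + 1/8·h[3] + 1/8·h[4] + 1/8·h[5]
  h[4] = 1 + 1/8·h[1] + 1/8·h[2] + 1/8·h[3] + 1/8·h[4] + 3/8·h[5]
  h[5] = 1 + 1/8·h[1] + 1/8·h[2] + 1/8·h[3] + 1/4·h[4] + 1/8·h[5]
Solving the 5×5 linear system over states ≠ 0 gives exactly h = [0, 35848/6199, 36352/6199, 32320/6199, 35840/6199, 32256/6199] (h[0] = 0 is the target).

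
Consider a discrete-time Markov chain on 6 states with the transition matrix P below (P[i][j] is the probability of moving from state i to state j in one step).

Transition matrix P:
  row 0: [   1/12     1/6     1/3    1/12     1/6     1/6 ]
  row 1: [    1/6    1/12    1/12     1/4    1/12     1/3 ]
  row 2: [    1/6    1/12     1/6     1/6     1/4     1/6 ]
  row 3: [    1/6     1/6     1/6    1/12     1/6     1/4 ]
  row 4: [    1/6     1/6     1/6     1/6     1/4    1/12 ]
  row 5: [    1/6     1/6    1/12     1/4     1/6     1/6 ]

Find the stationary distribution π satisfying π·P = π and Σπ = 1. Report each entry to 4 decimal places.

π = [0.1538, 0.1412, 0.1648, 0.1674, 0.1840, 0.1888]

Balance equations π_j = Σ_i π_i·P[i][j]:
  π_0 = 1/12·π_0 + 1/6·π_1 + 1/6·π_2 + 1/6·π_3 + 1/6·π_4 + 1/6·π_5
  π_1 = 1/6·π_0 + 1/12·π_1 + 1/12·π_2 + 1/6·π_3 + 1/6·π_4 + 1/6·π_5
  π_2 = 1/3·π_0 + 1/12·π_1 + 1/6·π_2 + 1/6·π_3 + 1/6·π_4 + 1/12·π_5
  π_3 = 1/12·π_0 + 1/4·π_1 + 1/6·π_2 + 1/12·π_3 + 1/6·π_4 + 1/4·π_5
  π_4 = 1/6·π_0 + 1/12·π_1 + 1/4·π_2 + 1/6·π_3 + 1/4·π_4 + 1/6·π_5
  normalize: π_0 + π_1 + π_2 + π_3 + π_4 + π_5 = 1
Solving the linear system gives exactly π = [2/13, 40343/285779, 3623/21983, 47838/285779, 52574/285779, 53959/285779].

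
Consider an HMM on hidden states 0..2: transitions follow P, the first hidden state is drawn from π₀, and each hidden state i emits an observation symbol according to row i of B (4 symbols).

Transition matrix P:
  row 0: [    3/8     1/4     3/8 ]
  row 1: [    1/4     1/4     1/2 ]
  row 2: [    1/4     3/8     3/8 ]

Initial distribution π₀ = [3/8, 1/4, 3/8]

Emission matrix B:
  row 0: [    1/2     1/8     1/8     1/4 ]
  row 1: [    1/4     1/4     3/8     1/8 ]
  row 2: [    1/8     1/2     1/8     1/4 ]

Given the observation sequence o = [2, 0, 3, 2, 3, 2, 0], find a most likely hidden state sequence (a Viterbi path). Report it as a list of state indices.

t=0: δ = [4.688e-02, 9.375e-02, 4.688e-02]  (obs o_0=2)
t=1: δ = [1.172e-02, 5.859e-03, 5.859e-03]  ψ = [1, 1, 1]  (obs o_1=0)
t=2: δ = [1.099e-03, 3.662e-04, 1.099e-03]  ψ = [0, 0, 0]  (obs o_2=3)
t=3: δ = [5.150e-05, 1.545e-04, 5.150e-05]  ψ = [0, 2, 0]  (obs o_3=2)
t=4: δ = [9.656e-06, 4.828e-06, 1.931e-05]  ψ = [1, 1, 1]  (obs o_4=3)
t=5: δ = [6.035e-07, 2.716e-06, 9.052e-07]  ψ = [2, 2, 2]  (obs o_5=2)
t=6: δ = [3.395e-07, 1.697e-07, 1.697e-07]  ψ = [1, 1, 1]  (obs o_6=0)
backtrack: best end state = 0; path = [1, 0, 2, 1, 2, 1, 0]

path = [1, 0, 2, 1, 2, 1, 0]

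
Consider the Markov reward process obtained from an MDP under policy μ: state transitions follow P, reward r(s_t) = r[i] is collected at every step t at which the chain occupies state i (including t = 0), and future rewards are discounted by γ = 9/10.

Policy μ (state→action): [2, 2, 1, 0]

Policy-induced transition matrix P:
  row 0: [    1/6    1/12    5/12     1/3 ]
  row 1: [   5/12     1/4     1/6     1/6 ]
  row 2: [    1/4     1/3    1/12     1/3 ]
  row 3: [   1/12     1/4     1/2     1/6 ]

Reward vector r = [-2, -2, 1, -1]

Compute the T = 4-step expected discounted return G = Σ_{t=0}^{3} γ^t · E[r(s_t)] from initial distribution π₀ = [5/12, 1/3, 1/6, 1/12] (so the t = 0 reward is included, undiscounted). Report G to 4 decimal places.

G = -3.5627

t=0: π = [0.4167, 0.3333, 0.1667, 0.0833], E[r] = -1.4167, γ^t·E[r] = -1.416667, running G = -1.416667
t=1: π = [0.2569, 0.1944, 0.2847, 0.2639], E[r] = -0.8819, γ^t·E[r] = -0.793750, running G = -2.210417
t=2: π = [0.2170, 0.2309, 0.2951, 0.2569], E[r] = -0.8576, γ^t·E[r] = -0.694688, running G = -2.905104
t=3: π = [0.2276, 0.2384, 0.2820, 0.2520], E[r] = -0.9021, γ^t·E[r] = -0.657598, running G = -3.562702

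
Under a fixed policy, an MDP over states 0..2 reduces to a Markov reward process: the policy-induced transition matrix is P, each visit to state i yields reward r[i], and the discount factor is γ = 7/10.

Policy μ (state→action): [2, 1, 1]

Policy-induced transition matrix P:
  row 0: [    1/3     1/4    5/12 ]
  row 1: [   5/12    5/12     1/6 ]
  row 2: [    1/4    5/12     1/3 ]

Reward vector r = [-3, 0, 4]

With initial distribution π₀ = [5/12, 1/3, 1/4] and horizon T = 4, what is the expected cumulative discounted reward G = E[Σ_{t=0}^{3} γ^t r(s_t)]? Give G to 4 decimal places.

G = 0.0773

t=0: π = [0.4167, 0.3333, 0.2500], E[r] = -0.2500, γ^t·E[r] = -0.250000, running G = -0.250000
t=1: π = [0.3403, 0.3472, 0.3125], E[r] = 0.2292, γ^t·E[r] = 0.160417, running G = -0.089583
t=2: π = [0.3362, 0.3600, 0.3038], E[r] = 0.2066, γ^t·E[r] = 0.101233, running G = 0.011649
t=3: π = [0.3380, 0.3606, 0.3014], E[r] = 0.1914, γ^t·E[r] = 0.065652, running G = 0.077302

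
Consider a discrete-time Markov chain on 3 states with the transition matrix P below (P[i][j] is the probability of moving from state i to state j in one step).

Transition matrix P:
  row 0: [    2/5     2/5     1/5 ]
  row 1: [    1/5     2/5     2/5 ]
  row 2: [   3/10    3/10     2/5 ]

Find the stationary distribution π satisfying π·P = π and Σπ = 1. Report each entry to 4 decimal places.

π = [0.2927, 0.3659, 0.3415]

Balance equations π_j = Σ_i π_i·P[i][j]:
  π_0 = 2/5·π_0 + 1/5·π_1 + 3/10·π_2
  π_1 = 2/5·π_0 + 2/5·π_1 + 3/10·π_2
  normalize: π_0 + π_1 + π_2 = 1
Solving the linear system gives exactly π = [12/41, 15/41, 14/41].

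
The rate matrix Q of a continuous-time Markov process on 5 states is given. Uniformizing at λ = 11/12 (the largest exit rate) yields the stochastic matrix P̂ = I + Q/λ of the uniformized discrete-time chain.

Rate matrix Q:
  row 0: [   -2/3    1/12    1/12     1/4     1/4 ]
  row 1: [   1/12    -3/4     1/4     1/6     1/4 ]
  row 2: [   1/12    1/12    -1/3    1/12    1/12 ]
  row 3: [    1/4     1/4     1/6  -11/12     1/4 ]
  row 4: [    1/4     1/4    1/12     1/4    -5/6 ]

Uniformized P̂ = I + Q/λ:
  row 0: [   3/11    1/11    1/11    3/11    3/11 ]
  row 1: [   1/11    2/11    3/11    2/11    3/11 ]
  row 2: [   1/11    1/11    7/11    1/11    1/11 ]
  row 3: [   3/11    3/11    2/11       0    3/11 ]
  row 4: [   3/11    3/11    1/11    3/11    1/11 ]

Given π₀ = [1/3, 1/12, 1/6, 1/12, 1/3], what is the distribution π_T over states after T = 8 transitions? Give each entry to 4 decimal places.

t=0: π = [0.3333, 0.0833, 0.1667, 0.0833, 0.3333]
t=1: π = [0.2273, 0.1742, 0.2045, 0.2121, 0.1818]
t=2: π = [0.2039, 0.1784, 0.2534, 0.1618, 0.2025]
t=3: π = [0.1942, 0.1734, 0.2763, 0.1663, 0.1898]
t=4: π = [0.1910, 0.1714, 0.2883, 0.1614, 0.1880]
t=5: π = [0.1892, 0.1700, 0.2940, 0.1607, 0.1861]
t=6: π = [0.1884, 0.1694, 0.2968, 0.1600, 0.1854]
t=7: π = [0.1880, 0.1691, 0.2981, 0.1597, 0.1851]
t=8: π = [0.1878, 0.1690, 0.2988, 0.1596, 0.1849]

π = [0.1878, 0.1690, 0.2988, 0.1596, 0.1849]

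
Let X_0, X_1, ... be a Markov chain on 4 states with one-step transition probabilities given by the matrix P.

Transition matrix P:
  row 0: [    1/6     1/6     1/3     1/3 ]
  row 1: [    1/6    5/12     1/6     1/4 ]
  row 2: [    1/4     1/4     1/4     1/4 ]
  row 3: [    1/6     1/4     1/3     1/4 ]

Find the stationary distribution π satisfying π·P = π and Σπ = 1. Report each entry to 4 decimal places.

π = [0.1887, 0.2811, 0.2644, 0.2657]

Balance equations π_j = Σ_i π_i·P[i][j]:
  π_0 = 1/6·π_0 + 1/6·π_1 + 1/4·π_2 + 1/6·π_3
  π_1 = 1/6·π_0 + 5/12·π_1 + 1/4·π_2 + 1/4·π_3
  π_2 = 1/3·π_0 + 1/6·π_1 + 1/4·π_2 + 1/3·π_3
  normalize: π_0 + π_1 + π_2 + π_3 = 1
Solving the linear system gives exactly π = [147/779, 219/779, 206/779, 207/779].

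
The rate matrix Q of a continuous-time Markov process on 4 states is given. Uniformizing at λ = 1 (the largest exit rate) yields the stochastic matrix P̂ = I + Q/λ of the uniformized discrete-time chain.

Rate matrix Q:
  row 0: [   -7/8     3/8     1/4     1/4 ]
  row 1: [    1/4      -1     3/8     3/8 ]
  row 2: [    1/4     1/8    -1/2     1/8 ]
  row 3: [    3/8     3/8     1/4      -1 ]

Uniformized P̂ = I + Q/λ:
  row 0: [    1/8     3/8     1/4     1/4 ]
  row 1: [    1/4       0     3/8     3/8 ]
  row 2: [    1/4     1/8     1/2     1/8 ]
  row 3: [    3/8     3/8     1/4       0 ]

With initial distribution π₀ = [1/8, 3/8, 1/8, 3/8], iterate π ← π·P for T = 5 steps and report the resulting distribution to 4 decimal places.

t=0: π = [0.1250, 0.3750, 0.1250, 0.3750]
t=1: π = [0.2813, 0.2031, 0.3281, 0.1875]
t=2: π = [0.2383, 0.2168, 0.3574, 0.1875]
t=3: π = [0.2437, 0.2043, 0.3665, 0.1855]
t=4: π = [0.2427, 0.2068, 0.3672, 0.1833]
t=5: π = [0.2426, 0.2057, 0.3676, 0.1841]

π = [0.2426, 0.2057, 0.3676, 0.1841]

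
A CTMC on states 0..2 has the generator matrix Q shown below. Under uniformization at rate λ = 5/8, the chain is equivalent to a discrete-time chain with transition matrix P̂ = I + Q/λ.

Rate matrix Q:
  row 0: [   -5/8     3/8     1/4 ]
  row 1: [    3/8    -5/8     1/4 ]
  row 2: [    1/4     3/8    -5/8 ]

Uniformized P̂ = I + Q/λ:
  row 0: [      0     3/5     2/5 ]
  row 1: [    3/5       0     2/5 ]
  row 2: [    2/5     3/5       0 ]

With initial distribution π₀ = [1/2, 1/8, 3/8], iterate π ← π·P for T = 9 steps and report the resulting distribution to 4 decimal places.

π = [0.3368, 0.3775, 0.2857]

t=0: π = [0.5000, 0.1250, 0.3750]
t=1: π = [0.2250, 0.5250, 0.2500]
t=2: π = [0.4150, 0.2850, 0.3000]
t=3: π = [0.2910, 0.4290, 0.2800]
t=4: π = [0.3694, 0.3426, 0.2880]
t=5: π = [0.3208, 0.3944, 0.2848]
t=6: π = [0.3506, 0.3633, 0.2861]
t=7: π = [0.3324, 0.3820, 0.2856]
t=8: π = [0.3434, 0.3708, 0.2858]
t=9: π = [0.3368, 0.3775, 0.2857]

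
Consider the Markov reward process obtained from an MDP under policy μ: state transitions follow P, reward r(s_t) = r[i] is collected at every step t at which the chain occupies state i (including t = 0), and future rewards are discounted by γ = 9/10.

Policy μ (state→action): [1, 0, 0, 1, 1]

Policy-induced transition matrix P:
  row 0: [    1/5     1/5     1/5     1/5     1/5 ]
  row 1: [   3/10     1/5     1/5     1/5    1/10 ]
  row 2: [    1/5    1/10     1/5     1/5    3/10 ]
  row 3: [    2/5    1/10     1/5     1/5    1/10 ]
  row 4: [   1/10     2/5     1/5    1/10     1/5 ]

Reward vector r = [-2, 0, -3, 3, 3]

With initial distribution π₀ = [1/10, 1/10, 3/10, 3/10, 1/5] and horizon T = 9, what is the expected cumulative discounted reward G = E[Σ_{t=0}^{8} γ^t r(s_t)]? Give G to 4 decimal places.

t=0: π = [0.1000, 0.1000, 0.3000, 0.3000, 0.2000], E[r] = 0.4000, γ^t·E[r] = 0.400000, running G = 0.400000
t=1: π = [0.2500, 0.1800, 0.2000, 0.1800, 0.1900], E[r] = 0.0100, γ^t·E[r] = 0.009000, running G = 0.409000
t=2: π = [0.2350, 0.2000, 0.2000, 0.1810, 0.1840], E[r] = 0.0250, γ^t·E[r] = 0.020250, running G = 0.429250
t=3: π = [0.2378, 0.1987, 0.2000, 0.1816, 0.1819], E[r] = 0.0149, γ^t·E[r] = 0.010862, running G = 0.440112
t=4: π = [0.2380, 0.1982, 0.2000, 0.1818, 0.1820], E[r] = 0.0153, γ^t·E[r] = 0.010065, running G = 0.450177
t=5: π = [0.2380, 0.1982, 0.2000, 0.1818, 0.1820], E[r] = 0.0154, γ^t·E[r] = 0.009109, running G = 0.459286
t=6: π = [0.2380, 0.1982, 0.2000, 0.1818, 0.1820], E[r] = 0.0154, γ^t·E[r] = 0.008201, running G = 0.467487
t=7: π = [0.2380, 0.1982, 0.2000, 0.1818, 0.1820], E[r] = 0.0154, γ^t·E[r] = 0.007380, running G = 0.474867
t=8: π = [0.2380, 0.1982, 0.2000, 0.1818, 0.1820], E[r] = 0.0154, γ^t·E[r] = 0.006642, running G = 0.481509

G = 0.4815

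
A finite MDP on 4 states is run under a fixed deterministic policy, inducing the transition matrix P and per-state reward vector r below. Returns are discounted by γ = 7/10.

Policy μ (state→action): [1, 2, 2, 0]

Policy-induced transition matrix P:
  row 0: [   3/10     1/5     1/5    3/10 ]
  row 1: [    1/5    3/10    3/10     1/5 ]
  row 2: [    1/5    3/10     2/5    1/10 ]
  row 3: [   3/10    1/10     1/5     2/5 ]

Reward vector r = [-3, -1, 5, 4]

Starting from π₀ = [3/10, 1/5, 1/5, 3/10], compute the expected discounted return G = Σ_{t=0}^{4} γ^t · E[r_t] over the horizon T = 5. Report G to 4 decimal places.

G = 3.5776

t=0: π = [0.3000, 0.2000, 0.2000, 0.3000], E[r] = 1.1000, γ^t·E[r] = 1.100000, running G = 1.100000
t=1: π = [0.2600, 0.2100, 0.2600, 0.2700], E[r] = 1.3900, γ^t·E[r] = 0.973000, running G = 2.073000
t=2: π = [0.2530, 0.2200, 0.2730, 0.2540], E[r] = 1.4020, γ^t·E[r] = 0.686980, running G = 2.759980
t=3: π = [0.2507, 0.2239, 0.2766, 0.2488], E[r] = 1.4022, γ^t·E[r] = 0.480955, running G = 3.240935
t=4: π = [0.2500, 0.2252, 0.2777, 0.2472], E[r] = 1.4022, γ^t·E[r] = 0.336671, running G = 3.577605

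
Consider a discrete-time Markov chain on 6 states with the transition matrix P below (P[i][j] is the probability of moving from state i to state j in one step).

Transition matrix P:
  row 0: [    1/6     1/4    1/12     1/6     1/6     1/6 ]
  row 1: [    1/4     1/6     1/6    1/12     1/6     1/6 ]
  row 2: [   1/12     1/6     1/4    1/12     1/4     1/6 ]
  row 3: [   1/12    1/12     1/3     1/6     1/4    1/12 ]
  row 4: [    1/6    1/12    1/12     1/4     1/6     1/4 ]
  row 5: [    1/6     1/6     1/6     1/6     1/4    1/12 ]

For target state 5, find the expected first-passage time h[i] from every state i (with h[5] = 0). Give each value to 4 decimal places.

First-step conditioning: h[5] = 0; for i ≠ 5, h[i] = 1 + Σ_k P[i][k]·h[k].
  h[0] = 1 + 1/6·h[0] + 1/4·h[1] + 1/12·h[2] + 1/6·h[3] + 1/6·h[4]
  h[1] = 1 + 1/4·h[0] + 1/6·h[1] + 1/6·h[2] + 1/12·h[3] + 1/6·h[4]
  h[2] = 1 + 1/12·h[0] + 1/6·h[1] + 1/4·h[2] + 1/12·h[3] + 1/4·h[4]
  h[3] = 1 + 1/12·h[0] + 1/12·h[1] + 1/3·h[2] + 1/6·h[3] + 1/4·h[4]
  h[4] = 1 + 1/6·h[0] + 1/12·h[1] + 1/12·h[2] + 1/4·h[3] + 1/6·h[4]
Solving the 5×5 linear system over states ≠ 5 gives exactly h = [14145/2402, 56193/9608, 55767/9608, 30399/4804, 52281/9608, 0] (h[5] = 0 is the target).

h = [5.8888, 5.8486, 5.8042, 6.3279, 5.4414, 0.0000]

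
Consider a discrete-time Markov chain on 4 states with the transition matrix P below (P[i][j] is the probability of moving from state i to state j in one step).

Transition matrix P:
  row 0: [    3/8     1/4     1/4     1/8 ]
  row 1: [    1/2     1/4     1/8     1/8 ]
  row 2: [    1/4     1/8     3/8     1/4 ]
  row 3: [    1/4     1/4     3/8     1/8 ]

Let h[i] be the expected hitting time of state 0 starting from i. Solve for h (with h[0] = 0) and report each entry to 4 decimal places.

h = [0.0000, 2.4533, 3.4133, 3.3067]

First-step conditioning: h[0] = 0; for i ≠ 0, h[i] = 1 + Σ_k P[i][k]·h[k].
  h[1] = 1 + 1/4·h[1] + 1/8·h[2] + 1/8·h[3]
  h[2] = 1 + 1/8·h[1] + 3/8·h[2] + 1/4·h[3]
  h[3] = 1 + 1/4·h[1] + 3/8·h[2] + 1/8·h[3]
Solving the 3×3 linear system over states ≠ 0 gives exactly h = [0, 184/75, 256/75, 248/75] (h[0] = 0 is the target).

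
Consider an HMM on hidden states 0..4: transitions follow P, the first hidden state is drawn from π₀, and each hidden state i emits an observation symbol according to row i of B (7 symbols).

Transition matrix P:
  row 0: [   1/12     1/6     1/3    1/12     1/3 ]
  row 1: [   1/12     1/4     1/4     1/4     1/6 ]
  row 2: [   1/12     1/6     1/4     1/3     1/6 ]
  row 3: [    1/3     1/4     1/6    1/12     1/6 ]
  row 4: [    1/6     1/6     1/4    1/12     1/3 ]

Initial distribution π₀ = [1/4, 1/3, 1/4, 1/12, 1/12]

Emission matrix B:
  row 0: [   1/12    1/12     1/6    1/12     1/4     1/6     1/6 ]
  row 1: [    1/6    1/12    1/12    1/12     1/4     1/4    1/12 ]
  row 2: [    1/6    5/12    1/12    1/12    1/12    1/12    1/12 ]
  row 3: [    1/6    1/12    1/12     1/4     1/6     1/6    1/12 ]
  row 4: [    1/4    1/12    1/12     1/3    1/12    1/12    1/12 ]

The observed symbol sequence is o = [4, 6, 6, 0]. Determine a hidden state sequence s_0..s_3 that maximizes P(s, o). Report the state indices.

t=0: δ = [6.250e-02, 8.333e-02, 2.083e-02, 1.389e-02, 6.944e-03]  (obs o_0=4)
t=1: δ = [1.157e-03, 1.736e-03, 1.736e-03, 1.736e-03, 1.736e-03]  ψ = [1, 1, 0, 1, 0]  (obs o_1=6)
t=2: δ = [9.645e-05, 3.617e-05, 3.617e-05, 4.823e-05, 4.823e-05]  ψ = [3, 1, 1, 2, 4]  (obs o_2=6)
t=3: δ = [1.340e-06, 2.679e-06, 5.358e-06, 2.009e-06, 8.038e-06]  ψ = [3, 0, 0, 2, 0]  (obs o_3=0)
backtrack: best end state = 4; path = [1, 3, 0, 4]

path = [1, 3, 0, 4]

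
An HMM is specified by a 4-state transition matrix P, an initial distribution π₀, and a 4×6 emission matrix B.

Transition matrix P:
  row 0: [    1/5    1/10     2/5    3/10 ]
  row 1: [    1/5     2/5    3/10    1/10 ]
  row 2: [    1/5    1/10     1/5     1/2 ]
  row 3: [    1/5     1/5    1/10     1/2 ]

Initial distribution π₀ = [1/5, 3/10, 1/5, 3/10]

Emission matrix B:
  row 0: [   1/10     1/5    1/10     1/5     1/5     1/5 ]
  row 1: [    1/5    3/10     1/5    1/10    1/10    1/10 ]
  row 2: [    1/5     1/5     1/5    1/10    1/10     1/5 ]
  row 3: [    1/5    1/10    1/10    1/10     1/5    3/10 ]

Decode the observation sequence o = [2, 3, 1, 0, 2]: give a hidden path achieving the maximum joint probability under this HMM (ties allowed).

path = [1, 1, 1, 1, 1]

t=0: δ = [2.000e-02, 6.000e-02, 4.000e-02, 3.000e-02]  (obs o_0=2)
t=1: δ = [2.400e-03, 2.400e-03, 1.800e-03, 2.000e-03]  ψ = [1, 1, 1, 2]  (obs o_1=3)
t=2: δ = [9.600e-05, 2.880e-04, 1.920e-04, 1.000e-04]  ψ = [0, 1, 0, 3]  (obs o_2=1)
t=3: δ = [5.760e-06, 2.304e-05, 1.728e-05, 1.920e-05]  ψ = [1, 1, 1, 2]  (obs o_3=0)
t=4: δ = [4.608e-07, 1.843e-06, 1.382e-06, 9.600e-07]  ψ = [1, 1, 1, 3]  (obs o_4=2)
backtrack: best end state = 1; path = [1, 1, 1, 1, 1]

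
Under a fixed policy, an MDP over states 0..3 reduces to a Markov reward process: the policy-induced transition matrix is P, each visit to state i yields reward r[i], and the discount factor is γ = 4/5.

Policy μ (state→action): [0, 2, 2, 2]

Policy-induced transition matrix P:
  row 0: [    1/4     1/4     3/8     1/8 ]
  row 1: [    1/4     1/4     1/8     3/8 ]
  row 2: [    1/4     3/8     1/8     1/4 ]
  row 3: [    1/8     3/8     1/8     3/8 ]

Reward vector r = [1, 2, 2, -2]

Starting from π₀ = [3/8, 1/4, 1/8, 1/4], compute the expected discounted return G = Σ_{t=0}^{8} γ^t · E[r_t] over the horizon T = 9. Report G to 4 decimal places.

t=0: π = [0.3750, 0.2500, 0.1250, 0.2500], E[r] = 0.6250, γ^t·E[r] = 0.625000, running G = 0.625000
t=1: π = [0.2188, 0.2969, 0.2188, 0.2656], E[r] = 0.7188, γ^t·E[r] = 0.575000, running G = 1.200000
t=2: π = [0.2168, 0.3105, 0.1797, 0.2930], E[r] = 0.6113, γ^t·E[r] = 0.391250, running G = 1.591250
t=3: π = [0.2134, 0.3091, 0.1792, 0.2983], E[r] = 0.5933, γ^t·E[r] = 0.303750, running G = 1.895000
t=4: π = [0.2127, 0.3097, 0.1783, 0.2993], E[r] = 0.5903, γ^t·E[r] = 0.241775, running G = 2.136775
t=5: π = [0.2126, 0.3097, 0.1782, 0.2995], E[r] = 0.5893, γ^t·E[r] = 0.193098, running G = 2.329873
t=6: π = [0.2126, 0.3097, 0.1781, 0.2996], E[r] = 0.5891, γ^t·E[r] = 0.154435, running G = 2.484308
t=7: π = [0.2126, 0.3097, 0.1781, 0.2996], E[r] = 0.5891, γ^t·E[r] = 0.123539, running G = 2.607847
t=8: π = [0.2126, 0.3097, 0.1781, 0.2996], E[r] = 0.5891, γ^t·E[r] = 0.098830, running G = 2.706676

G = 2.7067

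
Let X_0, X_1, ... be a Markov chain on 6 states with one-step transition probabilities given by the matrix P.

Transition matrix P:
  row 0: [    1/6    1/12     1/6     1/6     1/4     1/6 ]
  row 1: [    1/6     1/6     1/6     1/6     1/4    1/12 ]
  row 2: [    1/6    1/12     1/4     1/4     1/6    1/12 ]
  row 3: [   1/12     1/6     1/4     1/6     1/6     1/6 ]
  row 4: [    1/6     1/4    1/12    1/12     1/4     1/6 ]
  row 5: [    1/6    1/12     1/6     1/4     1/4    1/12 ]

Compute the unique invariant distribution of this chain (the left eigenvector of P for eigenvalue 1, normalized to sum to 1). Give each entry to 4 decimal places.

Balance equations π_j = Σ_i π_i·P[i][j]:
  π_0 = 1/6·π_0 + 1/6·π_1 + 1/6·π_2 + 1/12·π_3 + 1/6·π_4 + 1/6·π_5
  π_1 = 1/12·π_0 + 1/6·π_1 + 1/12·π_2 + 1/6·π_3 + 1/4·π_4 + 1/12·π_5
  π_2 = 1/6·π_0 + 1/6·π_1 + 1/4·π_2 + 1/4·π_3 + 1/12·π_4 + 1/6·π_5
  π_3 = 1/6·π_0 + 1/6·π_1 + 1/4·π_2 + 1/6·π_3 + 1/12·π_4 + 1/4·π_5
  π_4 = 1/4·π_0 + 1/4·π_1 + 1/6·π_2 + 1/6·π_3 + 1/4·π_4 + 1/4·π_5
  normalize: π_0 + π_1 + π_2 + π_3 + π_4 + π_5 = 1
Solving the linear system gives exactly π = [33704/221471, 32521/221471, 39323/221471, 38494/221471, 48883/221471, 28546/221471].

π = [0.1522, 0.1468, 0.1776, 0.1738, 0.2207, 0.1289]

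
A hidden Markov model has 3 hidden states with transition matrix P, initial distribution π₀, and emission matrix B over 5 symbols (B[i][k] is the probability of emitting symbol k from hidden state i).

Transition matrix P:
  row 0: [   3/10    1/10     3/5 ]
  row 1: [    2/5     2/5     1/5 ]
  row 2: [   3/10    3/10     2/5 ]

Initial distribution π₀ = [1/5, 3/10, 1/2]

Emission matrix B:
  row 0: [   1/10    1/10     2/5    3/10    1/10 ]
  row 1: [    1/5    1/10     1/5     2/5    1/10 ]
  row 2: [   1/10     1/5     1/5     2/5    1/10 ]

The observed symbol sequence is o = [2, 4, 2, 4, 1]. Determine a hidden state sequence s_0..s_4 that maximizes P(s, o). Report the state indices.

path = [0, 2, 0, 2, 2]

t=0: δ = [8.000e-02, 6.000e-02, 1.000e-01]  (obs o_0=2)
t=1: δ = [3.000e-03, 3.000e-03, 4.800e-03]  ψ = [2, 2, 0]  (obs o_1=4)
t=2: δ = [5.760e-04, 2.880e-04, 3.840e-04]  ψ = [2, 2, 2]  (obs o_2=2)
t=3: δ = [1.728e-05, 1.152e-05, 3.456e-05]  ψ = [0, 1, 0]  (obs o_3=4)
t=4: δ = [1.037e-06, 1.037e-06, 2.765e-06]  ψ = [2, 2, 2]  (obs o_4=1)
backtrack: best end state = 2; path = [0, 2, 0, 2, 2]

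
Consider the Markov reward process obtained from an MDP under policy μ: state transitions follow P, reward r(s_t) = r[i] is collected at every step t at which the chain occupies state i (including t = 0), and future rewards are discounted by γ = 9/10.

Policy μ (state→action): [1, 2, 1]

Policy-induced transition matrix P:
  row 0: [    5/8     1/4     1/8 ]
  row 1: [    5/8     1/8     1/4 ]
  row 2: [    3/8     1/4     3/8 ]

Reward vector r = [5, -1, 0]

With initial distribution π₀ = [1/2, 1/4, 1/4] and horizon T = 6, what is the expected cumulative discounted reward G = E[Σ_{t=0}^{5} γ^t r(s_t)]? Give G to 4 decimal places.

t=0: π = [0.5000, 0.2500, 0.2500], E[r] = 2.2500, γ^t·E[r] = 2.250000, running G = 2.250000
t=1: π = [0.5625, 0.2188, 0.2188], E[r] = 2.5938, γ^t·E[r] = 2.334375, running G = 4.584375
t=2: π = [0.5703, 0.2227, 0.2070], E[r] = 2.6289, γ^t·E[r] = 2.129414, running G = 6.713789
t=3: π = [0.5732, 0.2222, 0.2046], E[r] = 2.6440, γ^t·E[r] = 1.927507, running G = 8.641296
t=4: π = [0.5739, 0.2222, 0.2039], E[r] = 2.6470, γ^t·E[r] = 1.736719, running G = 10.378015
t=5: π = [0.5740, 0.2222, 0.2038], E[r] = 2.6479, γ^t·E[r] = 1.563547, running G = 11.941562

G = 11.9416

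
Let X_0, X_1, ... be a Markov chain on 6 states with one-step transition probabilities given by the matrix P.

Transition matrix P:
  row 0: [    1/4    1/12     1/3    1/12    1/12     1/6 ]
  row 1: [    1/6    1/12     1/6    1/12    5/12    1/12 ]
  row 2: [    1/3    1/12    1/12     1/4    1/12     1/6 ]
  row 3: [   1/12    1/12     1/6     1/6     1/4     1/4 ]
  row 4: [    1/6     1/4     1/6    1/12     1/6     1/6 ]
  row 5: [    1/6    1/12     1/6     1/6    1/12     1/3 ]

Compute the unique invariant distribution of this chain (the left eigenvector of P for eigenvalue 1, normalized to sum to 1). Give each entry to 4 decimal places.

Balance equations π_j = Σ_i π_i·P[i][j]:
  π_0 = 1/4·π_0 + 1/6·π_1 + 1/3·π_2 + 1/12·π_3 + 1/6·π_4 + 1/6·π_5
  π_1 = 1/12·π_0 + 1/12·π_1 + 1/12·π_2 + 1/12·π_3 + 1/4·π_4 + 1/12·π_5
  π_2 = 1/3·π_0 + 1/6·π_1 + 1/12·π_2 + 1/6·π_3 + 1/6·π_4 + 1/6·π_5
  π_3 = 1/12·π_0 + 1/12·π_1 + 1/4·π_2 + 1/6·π_3 + 1/12·π_4 + 1/6·π_5
  π_4 = 1/12·π_0 + 5/12·π_1 + 1/12·π_2 + 1/4·π_3 + 1/6·π_4 + 1/12·π_5
  normalize: π_0 + π_1 + π_2 + π_3 + π_4 + π_5 = 1
Solving the linear system gives exactly π = [8477/41872, 4583/41872, 3873/20936, 5989/41872, 3281/20936, 8515/41872].

π = [0.2025, 0.1095, 0.1850, 0.1430, 0.1567, 0.2034]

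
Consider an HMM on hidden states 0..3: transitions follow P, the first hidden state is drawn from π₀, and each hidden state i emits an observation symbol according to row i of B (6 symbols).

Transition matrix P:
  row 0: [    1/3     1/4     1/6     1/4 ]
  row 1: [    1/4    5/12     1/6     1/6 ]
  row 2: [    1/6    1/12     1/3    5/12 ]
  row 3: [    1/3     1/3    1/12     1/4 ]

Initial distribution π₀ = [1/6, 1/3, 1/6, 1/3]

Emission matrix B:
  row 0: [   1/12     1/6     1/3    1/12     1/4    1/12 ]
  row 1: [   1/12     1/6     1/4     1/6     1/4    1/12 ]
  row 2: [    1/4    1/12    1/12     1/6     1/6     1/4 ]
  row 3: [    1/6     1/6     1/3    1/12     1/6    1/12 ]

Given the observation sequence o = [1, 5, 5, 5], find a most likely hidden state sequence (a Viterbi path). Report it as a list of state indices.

path = [1, 2, 2, 2]

t=0: δ = [2.778e-02, 5.556e-02, 1.389e-02, 5.556e-02]  (obs o_0=1)
t=1: δ = [1.543e-03, 1.929e-03, 2.315e-03, 1.157e-03]  ψ = [3, 1, 1, 3]  (obs o_1=5)
t=2: δ = [4.287e-05, 6.698e-05, 1.929e-04, 8.038e-05]  ψ = [0, 1, 2, 2]  (obs o_2=5)
t=3: δ = [2.679e-06, 2.326e-06, 1.608e-05, 6.698e-06]  ψ = [2, 1, 2, 2]  (obs o_3=5)
backtrack: best end state = 2; path = [1, 2, 2, 2]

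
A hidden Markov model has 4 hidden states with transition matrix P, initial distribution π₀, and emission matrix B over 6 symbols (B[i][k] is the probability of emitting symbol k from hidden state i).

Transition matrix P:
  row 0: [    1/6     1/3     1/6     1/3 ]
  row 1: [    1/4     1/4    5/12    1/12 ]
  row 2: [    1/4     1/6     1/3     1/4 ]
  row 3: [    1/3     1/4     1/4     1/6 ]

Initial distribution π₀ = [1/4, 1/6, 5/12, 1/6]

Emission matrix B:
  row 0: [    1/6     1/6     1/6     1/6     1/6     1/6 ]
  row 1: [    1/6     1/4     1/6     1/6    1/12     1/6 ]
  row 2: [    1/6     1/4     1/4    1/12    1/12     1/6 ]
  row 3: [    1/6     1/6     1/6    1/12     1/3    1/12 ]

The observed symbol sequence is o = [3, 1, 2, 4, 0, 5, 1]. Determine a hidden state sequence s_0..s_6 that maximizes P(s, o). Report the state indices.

t=0: δ = [4.167e-02, 2.778e-02, 3.472e-02, 1.389e-02]  (obs o_0=3)
t=1: δ = [1.447e-03, 3.472e-03, 2.894e-03, 2.315e-03]  ψ = [2, 0, 1, 0]  (obs o_1=1)
t=2: δ = [1.447e-04, 1.447e-04, 3.617e-04, 1.206e-04]  ψ = [1, 1, 1, 2]  (obs o_2=2)
t=3: δ = [1.507e-05, 5.023e-06, 1.005e-05, 3.014e-05]  ψ = [2, 2, 2, 2]  (obs o_3=4)
t=4: δ = [1.674e-06, 1.256e-06, 1.256e-06, 8.372e-07]  ψ = [3, 3, 3, 0]  (obs o_4=0)
t=5: δ = [5.233e-08, 9.303e-08, 8.721e-08, 4.651e-08]  ψ = [1, 0, 1, 0]  (obs o_5=5)
t=6: δ = [3.876e-09, 5.814e-09, 9.690e-09, 3.634e-09]  ψ = [1, 1, 1, 2]  (obs o_6=1)
backtrack: best end state = 2; path = [0, 1, 2, 3, 0, 1, 2]

path = [0, 1, 2, 3, 0, 1, 2]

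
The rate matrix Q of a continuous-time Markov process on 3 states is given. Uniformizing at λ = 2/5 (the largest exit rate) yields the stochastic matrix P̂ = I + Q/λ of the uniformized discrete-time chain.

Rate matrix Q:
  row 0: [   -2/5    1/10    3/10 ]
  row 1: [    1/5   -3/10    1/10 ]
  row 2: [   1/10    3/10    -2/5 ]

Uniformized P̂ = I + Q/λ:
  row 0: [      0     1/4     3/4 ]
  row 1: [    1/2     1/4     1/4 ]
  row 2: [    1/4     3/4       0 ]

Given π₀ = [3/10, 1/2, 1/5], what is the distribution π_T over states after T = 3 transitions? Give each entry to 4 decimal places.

t=0: π = [0.3000, 0.5000, 0.2000]
t=1: π = [0.3000, 0.3500, 0.3500]
t=2: π = [0.2625, 0.4250, 0.3125]
t=3: π = [0.2906, 0.4063, 0.3031]

π = [0.2906, 0.4063, 0.3031]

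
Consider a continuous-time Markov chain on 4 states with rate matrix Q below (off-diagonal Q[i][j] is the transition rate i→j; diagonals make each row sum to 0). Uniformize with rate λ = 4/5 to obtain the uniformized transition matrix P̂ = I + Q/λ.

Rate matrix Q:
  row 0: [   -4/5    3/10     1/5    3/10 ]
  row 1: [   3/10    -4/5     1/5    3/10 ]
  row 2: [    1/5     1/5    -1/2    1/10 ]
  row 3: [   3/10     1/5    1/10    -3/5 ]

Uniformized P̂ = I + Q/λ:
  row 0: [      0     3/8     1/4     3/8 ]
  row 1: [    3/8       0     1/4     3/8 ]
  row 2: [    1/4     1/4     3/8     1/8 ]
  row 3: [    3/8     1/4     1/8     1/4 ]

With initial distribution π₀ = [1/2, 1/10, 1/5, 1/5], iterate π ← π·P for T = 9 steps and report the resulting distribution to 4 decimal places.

t=0: π = [0.5000, 0.1000, 0.2000, 0.2000]
t=1: π = [0.1625, 0.2875, 0.2500, 0.3000]
t=2: π = [0.2828, 0.1984, 0.2438, 0.2750]
t=3: π = [0.2385, 0.2357, 0.2461, 0.2797]
t=4: π = [0.2548, 0.2209, 0.2458, 0.2785]
t=5: π = [0.2487, 0.2266, 0.2459, 0.2787]
t=6: π = [0.2510, 0.2244, 0.2459, 0.2787]
t=7: π = [0.2501, 0.2253, 0.2459, 0.2787]
t=8: π = [0.2505, 0.2250, 0.2459, 0.2787]
t=9: π = [0.2503, 0.2251, 0.2459, 0.2787]

π = [0.2503, 0.2251, 0.2459, 0.2787]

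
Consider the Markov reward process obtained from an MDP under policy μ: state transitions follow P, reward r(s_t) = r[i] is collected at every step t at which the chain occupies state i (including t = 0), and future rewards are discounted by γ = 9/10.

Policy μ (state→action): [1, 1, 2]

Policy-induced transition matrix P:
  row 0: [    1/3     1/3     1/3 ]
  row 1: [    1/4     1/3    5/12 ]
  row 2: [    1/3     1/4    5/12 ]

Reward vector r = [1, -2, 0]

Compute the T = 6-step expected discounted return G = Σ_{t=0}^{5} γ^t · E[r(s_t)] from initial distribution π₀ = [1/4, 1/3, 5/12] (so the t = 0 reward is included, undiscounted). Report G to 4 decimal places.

t=0: π = [0.2500, 0.3333, 0.4167], E[r] = -0.4167, γ^t·E[r] = -0.416667, running G = -0.416667
t=1: π = [0.3056, 0.2986, 0.3958], E[r] = -0.2917, γ^t·E[r] = -0.262500, running G = -0.679167
t=2: π = [0.3084, 0.3003, 0.3912], E[r] = -0.2922, γ^t·E[r] = -0.236719, running G = -0.915885
t=3: π = [0.3083, 0.3007, 0.3910], E[r] = -0.2932, γ^t·E[r] = -0.213715, running G = -1.129600
t=4: π = [0.3083, 0.3008, 0.3910], E[r] = -0.2932, γ^t·E[r] = -0.192391, running G = -1.321991
t=5: π = [0.3083, 0.3008, 0.3910], E[r] = -0.2932, γ^t·E[r] = -0.173152, running G = -1.495143

G = -1.4951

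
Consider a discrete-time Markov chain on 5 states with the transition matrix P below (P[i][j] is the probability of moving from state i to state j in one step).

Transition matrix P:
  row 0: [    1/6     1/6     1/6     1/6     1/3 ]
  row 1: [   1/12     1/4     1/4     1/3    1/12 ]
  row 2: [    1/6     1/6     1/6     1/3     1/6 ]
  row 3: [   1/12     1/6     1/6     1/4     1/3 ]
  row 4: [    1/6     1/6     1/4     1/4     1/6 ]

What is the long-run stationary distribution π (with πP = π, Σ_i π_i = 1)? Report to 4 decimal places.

π = [0.1289, 0.1818, 0.2000, 0.2711, 0.2182]

Balance equations π_j = Σ_i π_i·P[i][j]:
  π_0 = 1/6·π_0 + 1/12·π_1 + 1/6·π_2 + 1/12·π_3 + 1/6·π_4
  π_1 = 1/6·π_0 + 1/4·π_1 + 1/6·π_2 + 1/6·π_3 + 1/6·π_4
  π_2 = 1/6·π_0 + 1/4·π_1 + 1/6·π_2 + 1/6·π_3 + 1/4·π_4
  π_3 = 1/6·π_0 + 1/3·π_1 + 1/3·π_2 + 1/4·π_3 + 1/4·π_4
  normalize: π_0 + π_1 + π_2 + π_3 + π_4 = 1
Solving the linear system gives exactly π = [78/605, 2/11, 1/5, 164/605, 12/55].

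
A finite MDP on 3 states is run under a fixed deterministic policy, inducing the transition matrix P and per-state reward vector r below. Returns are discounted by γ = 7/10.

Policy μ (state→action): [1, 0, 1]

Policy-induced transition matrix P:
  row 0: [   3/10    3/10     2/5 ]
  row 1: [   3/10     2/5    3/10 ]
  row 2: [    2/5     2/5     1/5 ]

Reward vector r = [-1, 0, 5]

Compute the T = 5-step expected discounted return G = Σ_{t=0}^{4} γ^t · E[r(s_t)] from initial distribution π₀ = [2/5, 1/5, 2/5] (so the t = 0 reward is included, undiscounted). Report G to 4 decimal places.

G = 3.6849

t=0: π = [0.4000, 0.2000, 0.4000], E[r] = 1.6000, γ^t·E[r] = 1.600000, running G = 1.600000
t=1: π = [0.3400, 0.3600, 0.3000], E[r] = 1.1600, γ^t·E[r] = 0.812000, running G = 2.412000
t=2: π = [0.3300, 0.3660, 0.3040], E[r] = 1.1900, γ^t·E[r] = 0.583100, running G = 2.995100
t=3: π = [0.3304, 0.3670, 0.3026], E[r] = 1.1826, γ^t·E[r] = 0.405632, running G = 3.400732
t=4: π = [0.3303, 0.3670, 0.3028], E[r] = 1.1836, γ^t·E[r] = 0.284192, running G = 3.684924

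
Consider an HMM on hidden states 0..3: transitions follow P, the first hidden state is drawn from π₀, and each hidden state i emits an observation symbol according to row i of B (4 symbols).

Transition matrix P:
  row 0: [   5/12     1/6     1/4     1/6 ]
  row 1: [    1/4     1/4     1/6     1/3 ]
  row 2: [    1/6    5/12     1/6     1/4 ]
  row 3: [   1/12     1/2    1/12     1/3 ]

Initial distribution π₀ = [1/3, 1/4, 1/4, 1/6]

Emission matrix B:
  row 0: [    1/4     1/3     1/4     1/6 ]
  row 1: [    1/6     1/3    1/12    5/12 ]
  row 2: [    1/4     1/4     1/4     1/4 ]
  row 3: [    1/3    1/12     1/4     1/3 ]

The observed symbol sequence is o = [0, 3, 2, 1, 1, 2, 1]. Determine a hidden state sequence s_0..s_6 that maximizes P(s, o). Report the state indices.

t=0: δ = [8.333e-02, 4.167e-02, 6.250e-02, 5.556e-02]  (obs o_0=0)
t=1: δ = [5.787e-03, 1.157e-02, 5.208e-03, 6.173e-03]  ψ = [0, 3, 0, 3]  (obs o_1=3)
t=2: δ = [7.234e-04, 2.572e-04, 4.823e-04, 9.645e-04]  ψ = [1, 3, 1, 1]  (obs o_2=2)
t=3: δ = [1.005e-04, 1.608e-04, 4.521e-05, 2.679e-05]  ψ = [0, 3, 0, 3]  (obs o_3=1)
t=4: δ = [1.395e-05, 1.340e-05, 6.698e-06, 4.465e-06]  ψ = [0, 1, 1, 1]  (obs o_4=1)
t=5: δ = [1.454e-06, 2.791e-07, 8.721e-07, 1.116e-06]  ψ = [0, 1, 0, 1]  (obs o_5=2)
t=6: δ = [2.019e-07, 1.861e-07, 9.085e-08, 3.101e-08]  ψ = [0, 3, 0, 3]  (obs o_6=1)
backtrack: best end state = 0; path = [3, 1, 0, 0, 0, 0, 0]

path = [3, 1, 0, 0, 0, 0, 0]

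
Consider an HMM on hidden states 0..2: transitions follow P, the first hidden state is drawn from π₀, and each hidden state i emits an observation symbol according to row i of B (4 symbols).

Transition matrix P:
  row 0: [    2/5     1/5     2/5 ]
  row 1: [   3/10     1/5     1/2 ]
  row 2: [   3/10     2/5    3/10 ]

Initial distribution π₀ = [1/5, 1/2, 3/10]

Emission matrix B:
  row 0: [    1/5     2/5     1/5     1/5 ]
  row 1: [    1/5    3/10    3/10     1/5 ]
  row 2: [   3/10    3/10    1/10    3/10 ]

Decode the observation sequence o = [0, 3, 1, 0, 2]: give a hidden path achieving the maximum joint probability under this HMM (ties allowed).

t=0: δ = [4.000e-02, 1.000e-01, 9.000e-02]  (obs o_0=0)
t=1: δ = [6.000e-03, 7.200e-03, 1.500e-02]  ψ = [1, 2, 1]  (obs o_1=3)
t=2: δ = [1.800e-03, 1.800e-03, 1.350e-03]  ψ = [2, 2, 2]  (obs o_2=1)
t=3: δ = [1.440e-04, 1.080e-04, 2.700e-04]  ψ = [0, 2, 1]  (obs o_3=0)
t=4: δ = [1.620e-05, 3.240e-05, 8.100e-06]  ψ = [2, 2, 2]  (obs o_4=2)
backtrack: best end state = 1; path = [1, 2, 1, 2, 1]

path = [1, 2, 1, 2, 1]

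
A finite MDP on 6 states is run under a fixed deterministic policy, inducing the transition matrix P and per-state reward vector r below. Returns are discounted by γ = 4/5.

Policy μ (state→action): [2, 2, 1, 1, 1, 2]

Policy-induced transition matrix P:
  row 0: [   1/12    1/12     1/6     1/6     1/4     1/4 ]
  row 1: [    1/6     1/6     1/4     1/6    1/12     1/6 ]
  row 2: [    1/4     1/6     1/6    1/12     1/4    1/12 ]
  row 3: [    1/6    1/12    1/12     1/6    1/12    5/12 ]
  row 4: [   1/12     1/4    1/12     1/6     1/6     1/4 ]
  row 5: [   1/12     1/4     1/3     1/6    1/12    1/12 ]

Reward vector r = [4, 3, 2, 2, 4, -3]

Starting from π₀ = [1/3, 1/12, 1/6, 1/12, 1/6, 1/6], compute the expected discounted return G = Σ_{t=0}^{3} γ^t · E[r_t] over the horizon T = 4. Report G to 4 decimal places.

G = 5.6947

t=0: π = [0.3333, 0.0833, 0.1667, 0.0833, 0.1667, 0.1667], E[r] = 2.2500, γ^t·E[r] = 2.250000, running G = 2.250000
t=1: π = [0.1250, 0.1597, 0.1806, 0.1528, 0.1806, 0.2014], E[r] = 1.7639, γ^t·E[r] = 1.411111, running G = 3.661111
t=2: π = [0.1395, 0.1753, 0.1858, 0.1516, 0.1493, 0.1985], E[r] = 1.7604, γ^t·E[r] = 1.126667, running G = 4.787778
t=3: π = [0.1415, 0.1714, 0.1893, 0.1512, 0.1500, 0.1966], E[r] = 1.7714, γ^t·E[r] = 0.906938, running G = 5.694716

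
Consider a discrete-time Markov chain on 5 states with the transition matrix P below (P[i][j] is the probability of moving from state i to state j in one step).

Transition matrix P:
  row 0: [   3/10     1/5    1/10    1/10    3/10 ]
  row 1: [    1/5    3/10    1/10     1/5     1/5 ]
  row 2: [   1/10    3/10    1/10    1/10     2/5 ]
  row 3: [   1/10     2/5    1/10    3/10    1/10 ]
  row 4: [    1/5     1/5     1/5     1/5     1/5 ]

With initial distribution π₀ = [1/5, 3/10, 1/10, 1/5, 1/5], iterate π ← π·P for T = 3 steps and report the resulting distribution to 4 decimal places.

π = [0.1878, 0.2776, 0.1224, 0.1878, 0.2244]

t=0: π = [0.2000, 0.3000, 0.1000, 0.2000, 0.2000]
t=1: π = [0.1900, 0.2800, 0.1200, 0.1900, 0.2200]
t=2: π = [0.1880, 0.2780, 0.1220, 0.1880, 0.2240]
t=3: π = [0.1878, 0.2776, 0.1224, 0.1878, 0.2244]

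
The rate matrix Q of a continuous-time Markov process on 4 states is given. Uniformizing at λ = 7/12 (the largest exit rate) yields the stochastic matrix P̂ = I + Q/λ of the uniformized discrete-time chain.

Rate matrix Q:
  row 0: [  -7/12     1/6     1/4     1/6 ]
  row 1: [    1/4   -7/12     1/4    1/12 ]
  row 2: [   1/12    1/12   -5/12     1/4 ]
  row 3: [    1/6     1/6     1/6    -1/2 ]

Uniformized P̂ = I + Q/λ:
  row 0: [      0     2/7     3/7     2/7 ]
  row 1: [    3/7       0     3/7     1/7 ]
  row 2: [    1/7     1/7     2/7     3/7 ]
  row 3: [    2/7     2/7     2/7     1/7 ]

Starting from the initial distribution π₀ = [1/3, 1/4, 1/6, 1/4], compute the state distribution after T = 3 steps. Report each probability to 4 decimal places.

π = [0.2046, 0.1859, 0.3401, 0.2694]

t=0: π = [0.3333, 0.2500, 0.1667, 0.2500]
t=1: π = [0.2024, 0.1905, 0.3690, 0.2381]
t=2: π = [0.2024, 0.1786, 0.3418, 0.2772]
t=3: π = [0.2046, 0.1859, 0.3401, 0.2694]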